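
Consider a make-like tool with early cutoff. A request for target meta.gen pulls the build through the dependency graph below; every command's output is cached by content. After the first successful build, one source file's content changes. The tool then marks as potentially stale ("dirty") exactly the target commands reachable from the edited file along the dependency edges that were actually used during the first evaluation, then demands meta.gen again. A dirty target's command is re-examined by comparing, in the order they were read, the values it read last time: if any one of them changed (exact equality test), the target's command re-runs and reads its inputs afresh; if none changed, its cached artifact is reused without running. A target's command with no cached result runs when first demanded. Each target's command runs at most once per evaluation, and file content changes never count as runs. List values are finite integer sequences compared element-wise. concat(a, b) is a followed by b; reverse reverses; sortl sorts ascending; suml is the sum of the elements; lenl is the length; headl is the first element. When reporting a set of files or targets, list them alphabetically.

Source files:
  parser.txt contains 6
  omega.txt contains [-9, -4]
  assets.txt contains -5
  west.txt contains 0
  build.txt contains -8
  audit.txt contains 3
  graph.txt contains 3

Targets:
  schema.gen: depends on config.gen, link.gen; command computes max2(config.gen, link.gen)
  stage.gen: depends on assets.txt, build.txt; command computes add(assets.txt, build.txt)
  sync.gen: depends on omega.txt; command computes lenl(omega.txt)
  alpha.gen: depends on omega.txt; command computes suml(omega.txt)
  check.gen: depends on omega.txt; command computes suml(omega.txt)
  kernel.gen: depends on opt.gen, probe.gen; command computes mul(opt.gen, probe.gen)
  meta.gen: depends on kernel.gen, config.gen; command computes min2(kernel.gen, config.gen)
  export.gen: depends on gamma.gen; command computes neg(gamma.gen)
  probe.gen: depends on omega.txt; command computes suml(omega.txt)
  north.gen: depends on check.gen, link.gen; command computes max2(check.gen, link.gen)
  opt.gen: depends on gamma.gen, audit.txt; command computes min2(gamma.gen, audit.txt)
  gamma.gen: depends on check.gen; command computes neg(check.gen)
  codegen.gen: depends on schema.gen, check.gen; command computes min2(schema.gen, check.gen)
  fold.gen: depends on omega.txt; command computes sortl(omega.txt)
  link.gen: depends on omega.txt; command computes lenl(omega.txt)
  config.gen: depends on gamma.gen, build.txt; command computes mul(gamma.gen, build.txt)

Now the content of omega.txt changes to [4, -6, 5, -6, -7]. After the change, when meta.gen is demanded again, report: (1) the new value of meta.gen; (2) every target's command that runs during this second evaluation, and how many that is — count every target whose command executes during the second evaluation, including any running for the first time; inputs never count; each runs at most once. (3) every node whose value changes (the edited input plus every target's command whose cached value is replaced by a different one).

Demanding meta.gen again yields -80.
7 target commands run: check.gen, config.gen, gamma.gen, kernel.gen, meta.gen, opt.gen, probe.gen.
The nodes whose values change: check.gen, config.gen, gamma.gen, kernel.gen, meta.gen, omega.txt, probe.gen.

First demand of the output computes:
  check.gen = suml([-9, -4]) = -13
  gamma.gen = neg(-13) = 13
  config.gen = mul(13, -8) = -104
  opt.gen = min2(13, 3) = 3
  probe.gen = suml([-9, -4]) = -13
  kernel.gen = mul(3, -13) = -39
  meta.gen = min2(-39, -104) = -104

After the edit, cleaning proceeds:
  check.gen: a read changed (omega.txt [-9, -4]->[4, -6, 5, -6, -7]) — executes, giving -10.
  gamma.gen: a read changed (check.gen -13->-10) — executes, giving 10.
  config.gen: a read changed (gamma.gen 13->10) — executes, giving -80.
  opt.gen: a read changed (gamma.gen 13->10) — executes, giving 3 — identical to its old value.
  probe.gen: a read changed (omega.txt [-9, -4]->[4, -6, 5, -6, -7]) — executes, giving -10.
  kernel.gen: a read changed (probe.gen -13->-10) — executes, giving -30.
  meta.gen: a read changed (kernel.gen -39->-30; config.gen -104->-80) — executes, giving -80.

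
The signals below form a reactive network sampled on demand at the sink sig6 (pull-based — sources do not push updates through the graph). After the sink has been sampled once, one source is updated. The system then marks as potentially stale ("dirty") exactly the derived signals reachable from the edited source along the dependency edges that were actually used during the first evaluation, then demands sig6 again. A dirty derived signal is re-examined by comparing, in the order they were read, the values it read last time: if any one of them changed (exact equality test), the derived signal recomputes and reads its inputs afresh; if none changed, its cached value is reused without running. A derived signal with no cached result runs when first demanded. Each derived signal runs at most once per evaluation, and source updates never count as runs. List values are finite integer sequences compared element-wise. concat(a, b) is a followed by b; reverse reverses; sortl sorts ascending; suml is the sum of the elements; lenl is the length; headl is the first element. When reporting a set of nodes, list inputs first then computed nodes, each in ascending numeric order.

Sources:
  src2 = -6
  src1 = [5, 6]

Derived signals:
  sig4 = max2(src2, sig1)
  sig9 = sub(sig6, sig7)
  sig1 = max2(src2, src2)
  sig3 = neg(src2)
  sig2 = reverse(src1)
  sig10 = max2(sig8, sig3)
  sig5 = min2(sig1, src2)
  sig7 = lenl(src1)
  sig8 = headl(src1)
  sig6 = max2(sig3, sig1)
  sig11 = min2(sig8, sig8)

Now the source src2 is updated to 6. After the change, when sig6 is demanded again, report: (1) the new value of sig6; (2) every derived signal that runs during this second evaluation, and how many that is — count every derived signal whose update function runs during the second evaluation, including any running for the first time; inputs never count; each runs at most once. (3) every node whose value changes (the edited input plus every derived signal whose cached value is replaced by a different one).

sig6 now evaluates to 6.
Run set: sig1, sig3, sig6 (3 run).
Changed values: src2, sig1, sig3.

Initial pass — values computed on the first demand:
  sig1 = max2(-6, -6) = -6
  sig3 = neg(-6) = 6
  sig6 = max2(6, -6) = 6

Second demand — change propagation:
  sig1: re-runs because src2 -6->6; src2 -6->6; new result 6.
  sig3: re-runs because src2 -6->6; new result -6.
  sig6: re-runs because sig3 6->-6; sig1 -6->6; new result 6 (unchanged).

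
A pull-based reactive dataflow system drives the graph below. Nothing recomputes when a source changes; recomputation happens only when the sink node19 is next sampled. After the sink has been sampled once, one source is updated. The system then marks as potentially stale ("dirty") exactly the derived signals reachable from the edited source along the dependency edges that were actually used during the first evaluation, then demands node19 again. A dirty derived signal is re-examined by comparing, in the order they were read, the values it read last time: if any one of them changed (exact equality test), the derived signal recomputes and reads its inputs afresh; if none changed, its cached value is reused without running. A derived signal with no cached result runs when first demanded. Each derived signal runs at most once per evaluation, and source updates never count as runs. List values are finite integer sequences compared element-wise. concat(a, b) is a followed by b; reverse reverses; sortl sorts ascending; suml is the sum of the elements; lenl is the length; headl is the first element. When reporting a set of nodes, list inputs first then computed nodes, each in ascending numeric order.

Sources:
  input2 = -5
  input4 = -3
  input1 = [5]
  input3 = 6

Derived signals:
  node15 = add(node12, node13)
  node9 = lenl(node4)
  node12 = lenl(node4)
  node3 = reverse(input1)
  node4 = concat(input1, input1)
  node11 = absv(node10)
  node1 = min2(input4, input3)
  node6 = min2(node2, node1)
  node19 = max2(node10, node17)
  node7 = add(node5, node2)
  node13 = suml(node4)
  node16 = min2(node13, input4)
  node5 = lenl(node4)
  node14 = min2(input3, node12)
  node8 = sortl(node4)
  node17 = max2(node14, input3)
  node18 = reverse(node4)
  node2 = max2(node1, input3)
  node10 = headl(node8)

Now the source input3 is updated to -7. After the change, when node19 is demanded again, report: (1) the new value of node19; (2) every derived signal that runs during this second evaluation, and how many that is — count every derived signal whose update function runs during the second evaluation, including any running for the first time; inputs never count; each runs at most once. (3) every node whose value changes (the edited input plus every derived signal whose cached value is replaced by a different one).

First evaluation (everything demanded from the output):
  node4 = concat([5], [5]) = [5, 5]
  node8 = sortl([5, 5]) = [5, 5]
  node10 = headl([5, 5]) = 5
  node12 = lenl([5, 5]) = 2
  node14 = min2(6, 2) = 2
  node17 = max2(2, 6) = 6
  node19 = max2(5, 6) = 6

Propagation after the edit:
  node14: runs — input3 6->-7; result -7.
  node17: runs — node14 2->-7; input3 6->-7; result -7.
  node19: runs — node17 6->-7; result 5.

New value of node19: 5.
Derived signals that run: node14, node17, node19 — 3 in total.
Values that change: input3, node14, node17, node19.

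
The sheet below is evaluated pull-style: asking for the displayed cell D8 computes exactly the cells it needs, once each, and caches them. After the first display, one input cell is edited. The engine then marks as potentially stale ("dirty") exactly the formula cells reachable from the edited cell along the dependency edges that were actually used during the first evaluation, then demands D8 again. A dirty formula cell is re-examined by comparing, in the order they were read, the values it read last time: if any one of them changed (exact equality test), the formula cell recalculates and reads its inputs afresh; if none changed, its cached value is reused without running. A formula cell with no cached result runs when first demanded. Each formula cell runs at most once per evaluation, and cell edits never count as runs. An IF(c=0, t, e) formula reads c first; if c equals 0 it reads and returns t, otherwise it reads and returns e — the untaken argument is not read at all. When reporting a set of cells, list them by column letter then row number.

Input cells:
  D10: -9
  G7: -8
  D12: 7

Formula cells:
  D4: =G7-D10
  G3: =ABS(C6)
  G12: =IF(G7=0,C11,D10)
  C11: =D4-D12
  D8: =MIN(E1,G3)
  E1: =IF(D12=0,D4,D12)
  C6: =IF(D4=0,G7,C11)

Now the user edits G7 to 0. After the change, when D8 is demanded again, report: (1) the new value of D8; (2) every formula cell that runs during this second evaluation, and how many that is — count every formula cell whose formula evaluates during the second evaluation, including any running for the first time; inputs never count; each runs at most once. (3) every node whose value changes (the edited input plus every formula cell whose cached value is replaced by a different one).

First demand of the output computes:
  D4 = -8 - -9 = 1
  C11 = 1 - 7 = -6
  C6 = IF(D4=0: D4=1 -> else branch C11) = -6
  E1 = IF(D12=0: D12=7 -> else branch D12) = 7
  G3 = ABS(-6) = 6
  D8 = MIN(7, 6) = 6

After the edit, cleaning proceeds:
  D4: a read changed (G7 -8->0) — executes, giving 9.
  C11: a read changed (D4 1->9) — executes, giving 2.
  C6: a read changed (D4 1->9; C11 -6->2) — executes, giving 2.
  G3: a read changed (C6 -6->2) — executes, giving 2.
  D8: a read changed (G3 6->2) — executes, giving 2.

Demanding D8 again yields 2.
5 formula cells run: C6, C11, D4, D8, G3.
The nodes whose values change: C6, C11, D4, D8, G3, G7.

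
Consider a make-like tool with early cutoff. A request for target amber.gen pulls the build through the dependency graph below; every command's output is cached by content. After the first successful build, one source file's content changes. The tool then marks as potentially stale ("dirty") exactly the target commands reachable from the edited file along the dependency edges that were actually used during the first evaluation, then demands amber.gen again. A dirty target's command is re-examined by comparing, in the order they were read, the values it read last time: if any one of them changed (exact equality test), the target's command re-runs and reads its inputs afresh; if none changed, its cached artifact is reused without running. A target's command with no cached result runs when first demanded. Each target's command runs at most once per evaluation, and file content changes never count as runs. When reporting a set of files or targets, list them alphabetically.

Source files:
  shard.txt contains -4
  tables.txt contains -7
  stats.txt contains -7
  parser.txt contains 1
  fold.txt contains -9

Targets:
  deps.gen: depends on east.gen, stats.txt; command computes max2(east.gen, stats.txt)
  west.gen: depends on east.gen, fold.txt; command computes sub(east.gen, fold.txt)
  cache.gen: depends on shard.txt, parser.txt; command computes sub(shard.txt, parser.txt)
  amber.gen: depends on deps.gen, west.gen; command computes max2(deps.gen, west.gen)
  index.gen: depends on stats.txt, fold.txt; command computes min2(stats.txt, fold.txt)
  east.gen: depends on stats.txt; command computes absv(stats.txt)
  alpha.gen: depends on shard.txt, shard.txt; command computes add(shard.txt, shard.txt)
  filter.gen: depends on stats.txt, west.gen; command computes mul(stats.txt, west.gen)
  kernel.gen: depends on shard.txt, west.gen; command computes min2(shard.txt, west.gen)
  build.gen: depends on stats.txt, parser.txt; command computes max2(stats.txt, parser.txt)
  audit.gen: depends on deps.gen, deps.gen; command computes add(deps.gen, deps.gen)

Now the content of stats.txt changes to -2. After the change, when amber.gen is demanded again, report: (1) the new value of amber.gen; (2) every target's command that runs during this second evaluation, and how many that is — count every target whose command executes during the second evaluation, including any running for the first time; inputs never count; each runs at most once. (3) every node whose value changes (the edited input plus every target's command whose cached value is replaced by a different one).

First demand of the output computes:
  east.gen = absv(-7) = 7
  deps.gen = max2(7, -7) = 7
  west.gen = sub(7, -9) = 16
  amber.gen = max2(7, 16) = 16

After the edit, cleaning proceeds:
  east.gen: a read changed (stats.txt -7->-2) — executes, giving 2.
  deps.gen: a read changed (east.gen 7->2; stats.txt -7->-2) — executes, giving 2.
  west.gen: a read changed (east.gen 7->2) — executes, giving 11.
  amber.gen: a read changed (deps.gen 7->2; west.gen 16->11) — executes, giving 11.

Demanding amber.gen again yields 11.
4 target commands run: amber.gen, deps.gen, east.gen, west.gen.
The nodes whose values change: amber.gen, deps.gen, east.gen, stats.txt, west.gen.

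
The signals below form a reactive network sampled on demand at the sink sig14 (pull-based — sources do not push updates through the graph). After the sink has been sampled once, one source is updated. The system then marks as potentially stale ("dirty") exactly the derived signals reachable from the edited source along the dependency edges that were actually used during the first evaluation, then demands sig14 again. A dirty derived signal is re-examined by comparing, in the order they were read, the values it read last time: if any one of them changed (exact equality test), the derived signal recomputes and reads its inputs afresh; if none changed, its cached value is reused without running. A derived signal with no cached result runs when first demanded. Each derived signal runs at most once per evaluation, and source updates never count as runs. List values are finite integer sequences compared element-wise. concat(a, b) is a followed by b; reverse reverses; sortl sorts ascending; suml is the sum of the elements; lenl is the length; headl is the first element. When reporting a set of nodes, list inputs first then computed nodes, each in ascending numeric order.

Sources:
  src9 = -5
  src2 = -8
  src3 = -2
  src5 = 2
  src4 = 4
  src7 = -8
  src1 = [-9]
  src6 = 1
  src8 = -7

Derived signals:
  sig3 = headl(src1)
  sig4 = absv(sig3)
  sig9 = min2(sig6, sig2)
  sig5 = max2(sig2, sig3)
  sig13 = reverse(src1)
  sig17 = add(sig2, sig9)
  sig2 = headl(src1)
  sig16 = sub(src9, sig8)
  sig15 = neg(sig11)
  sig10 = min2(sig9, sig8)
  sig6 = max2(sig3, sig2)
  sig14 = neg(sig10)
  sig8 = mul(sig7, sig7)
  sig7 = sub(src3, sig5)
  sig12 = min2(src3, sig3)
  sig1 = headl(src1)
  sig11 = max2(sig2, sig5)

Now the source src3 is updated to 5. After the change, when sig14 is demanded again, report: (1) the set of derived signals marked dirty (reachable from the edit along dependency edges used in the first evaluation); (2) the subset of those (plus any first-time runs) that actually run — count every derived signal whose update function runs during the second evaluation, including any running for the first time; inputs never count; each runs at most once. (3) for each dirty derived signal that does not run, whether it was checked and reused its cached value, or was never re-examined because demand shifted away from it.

Initial pass — values computed on the first demand:
  sig2 = headl([-9]) = -9
  sig3 = headl([-9]) = -9
  sig5 = max2(-9, -9) = -9
  sig6 = max2(-9, -9) = -9
  sig7 = sub(-2, -9) = 7
  sig8 = mul(7, 7) = 49
  sig9 = min2(-9, -9) = -9
  sig10 = min2(-9, 49) = -9
  sig14 = neg(-9) = 9

Second demand — change propagation:
  sig7: re-runs because src3 -2->5; new result 14.
  sig8: re-runs because sig7 7->14; sig7 7->14; new result 196.
  sig10: re-runs because sig8 49->196; new result -9 (unchanged).
  sig14: re-examined; everything it read last time is the same (sig10 unchanged) — cache 9 kept, no run.

The important point: sig10 recomputes to an identical value, and the output ends up unchanged.

Dirty set: sig7, sig8, sig10, sig14.
Run set: sig7, sig8, sig10 (3 run).
Re-examined without running (cache reused): sig14.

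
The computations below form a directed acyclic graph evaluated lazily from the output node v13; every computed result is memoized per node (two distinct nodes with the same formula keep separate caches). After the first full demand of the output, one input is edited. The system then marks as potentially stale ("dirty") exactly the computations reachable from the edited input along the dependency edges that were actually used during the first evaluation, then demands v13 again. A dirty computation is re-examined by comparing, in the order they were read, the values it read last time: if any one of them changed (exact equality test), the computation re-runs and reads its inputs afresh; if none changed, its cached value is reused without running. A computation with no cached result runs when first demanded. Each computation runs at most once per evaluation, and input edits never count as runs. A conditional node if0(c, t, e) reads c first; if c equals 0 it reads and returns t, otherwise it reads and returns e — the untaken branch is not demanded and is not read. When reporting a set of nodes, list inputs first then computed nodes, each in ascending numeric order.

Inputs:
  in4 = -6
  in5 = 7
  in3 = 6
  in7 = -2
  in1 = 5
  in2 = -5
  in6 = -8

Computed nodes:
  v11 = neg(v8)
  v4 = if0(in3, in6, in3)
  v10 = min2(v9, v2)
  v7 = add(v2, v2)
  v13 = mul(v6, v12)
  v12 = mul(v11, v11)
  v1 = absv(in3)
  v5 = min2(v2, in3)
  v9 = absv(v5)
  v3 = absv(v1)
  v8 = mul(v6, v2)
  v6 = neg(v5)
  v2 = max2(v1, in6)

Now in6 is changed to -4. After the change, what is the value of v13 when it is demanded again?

Demanding v13 again yields -7776.
Note the absorption at v2: it re-runs yet its value is the same, leaving the output's value untouched.

First demand of the output computes:
  v1 = absv(6) = 6
  v2 = max2(6, -8) = 6
  v5 = min2(6, 6) = 6
  v6 = neg(6) = -6
  v8 = mul(-6, 6) = -36
  v11 = neg(-36) = 36
  v12 = mul(36, 36) = 1296
  v13 = mul(-6, 1296) = -7776

After the edit, cleaning proceeds:
  v2: a read changed (in6 -8->-4) — executes, giving 6 — identical to its old value.
  v5: dirty, but its reads are unchanged (v2 unchanged, in3 unchanged); cached 6 stands.
  v6: dirty, but its reads are unchanged (v5 unchanged); cached -6 stands.
  v8: dirty, but its reads are unchanged (v6 unchanged, v2 unchanged); cached -36 stands.
  v11: dirty, but its reads are unchanged (v8 unchanged); cached 36 stands.
  v12: dirty, but its reads are unchanged (v11 unchanged, v11 unchanged); cached 1296 stands.
  v13: dirty, but its reads are unchanged (v6 unchanged, v12 unchanged); cached -7776 stands.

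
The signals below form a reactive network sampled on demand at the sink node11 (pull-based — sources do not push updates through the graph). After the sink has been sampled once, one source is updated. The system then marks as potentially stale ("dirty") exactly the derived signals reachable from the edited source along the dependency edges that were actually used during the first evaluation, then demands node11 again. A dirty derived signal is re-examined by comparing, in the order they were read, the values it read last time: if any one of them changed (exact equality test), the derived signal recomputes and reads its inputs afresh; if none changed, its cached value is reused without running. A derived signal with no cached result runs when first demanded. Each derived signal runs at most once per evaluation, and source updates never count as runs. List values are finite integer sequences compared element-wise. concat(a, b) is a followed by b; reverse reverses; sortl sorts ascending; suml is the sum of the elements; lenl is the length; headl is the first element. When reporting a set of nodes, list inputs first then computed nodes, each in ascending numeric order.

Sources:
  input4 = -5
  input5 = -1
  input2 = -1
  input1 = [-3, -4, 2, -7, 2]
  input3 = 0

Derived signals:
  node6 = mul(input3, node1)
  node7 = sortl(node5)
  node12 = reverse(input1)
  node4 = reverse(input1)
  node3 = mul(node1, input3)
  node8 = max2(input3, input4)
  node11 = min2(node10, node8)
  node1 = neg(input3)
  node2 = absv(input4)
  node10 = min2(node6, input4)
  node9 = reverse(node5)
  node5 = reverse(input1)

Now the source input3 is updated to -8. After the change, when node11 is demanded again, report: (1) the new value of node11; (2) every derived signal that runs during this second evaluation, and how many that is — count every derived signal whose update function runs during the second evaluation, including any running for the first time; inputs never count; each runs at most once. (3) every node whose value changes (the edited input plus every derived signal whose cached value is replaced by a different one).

Initial pass — values computed on the first demand:
  node1 = neg(0) = 0
  node6 = mul(0, 0) = 0
  node8 = max2(0, -5) = 0
  node10 = min2(0, -5) = -5
  node11 = min2(-5, 0) = -5

Second demand — change propagation:
  node1: re-runs because input3 0->-8; new result 8.
  node6: re-runs because input3 0->-8; node1 0->8; new result -64.
  node8: re-runs because input3 0->-8; new result -5.
  node10: re-runs because node6 0->-64; new result -64.
  node11: re-runs because node10 -5->-64; node8 0->-5; new result -64.

node11 now evaluates to -64.
Run set: node1, node6, node8, node10, node11 (5 run).
Changed values: input3, node1, node6, node8, node10, node11.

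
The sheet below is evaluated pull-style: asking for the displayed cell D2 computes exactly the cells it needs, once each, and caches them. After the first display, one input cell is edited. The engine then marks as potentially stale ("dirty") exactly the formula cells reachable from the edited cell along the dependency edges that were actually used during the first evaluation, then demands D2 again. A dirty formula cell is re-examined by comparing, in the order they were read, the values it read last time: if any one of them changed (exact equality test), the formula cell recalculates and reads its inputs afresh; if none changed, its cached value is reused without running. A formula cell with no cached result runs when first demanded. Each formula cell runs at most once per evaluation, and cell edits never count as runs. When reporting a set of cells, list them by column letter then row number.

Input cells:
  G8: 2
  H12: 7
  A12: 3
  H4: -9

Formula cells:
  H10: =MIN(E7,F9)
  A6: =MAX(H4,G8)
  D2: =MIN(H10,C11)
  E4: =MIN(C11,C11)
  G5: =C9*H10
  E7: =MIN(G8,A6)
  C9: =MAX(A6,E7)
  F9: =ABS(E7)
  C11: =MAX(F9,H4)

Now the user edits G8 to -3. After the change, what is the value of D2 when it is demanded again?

First demand of the output computes:
  A6 = MAX(-9, 2) = 2
  E7 = MIN(2, 2) = 2
  F9 = ABS(2) = 2
  C11 = MAX(2, -9) = 2
  H10 = MIN(2, 2) = 2
  D2 = MIN(2, 2) = 2

After the edit, cleaning proceeds:
  A6: a read changed (G8 2->-3) — executes, giving -3.
  E7: a read changed (G8 2->-3; A6 2->-3) — executes, giving -3.
  F9: a read changed (E7 2->-3) — executes, giving 3.
  C11: a read changed (F9 2->3) — executes, giving 3.
  H10: a read changed (E7 2->-3; F9 2->3) — executes, giving -3.
  D2: a read changed (H10 2->-3; C11 2->3) — executes, giving -3.

Demanding D2 again yields -3.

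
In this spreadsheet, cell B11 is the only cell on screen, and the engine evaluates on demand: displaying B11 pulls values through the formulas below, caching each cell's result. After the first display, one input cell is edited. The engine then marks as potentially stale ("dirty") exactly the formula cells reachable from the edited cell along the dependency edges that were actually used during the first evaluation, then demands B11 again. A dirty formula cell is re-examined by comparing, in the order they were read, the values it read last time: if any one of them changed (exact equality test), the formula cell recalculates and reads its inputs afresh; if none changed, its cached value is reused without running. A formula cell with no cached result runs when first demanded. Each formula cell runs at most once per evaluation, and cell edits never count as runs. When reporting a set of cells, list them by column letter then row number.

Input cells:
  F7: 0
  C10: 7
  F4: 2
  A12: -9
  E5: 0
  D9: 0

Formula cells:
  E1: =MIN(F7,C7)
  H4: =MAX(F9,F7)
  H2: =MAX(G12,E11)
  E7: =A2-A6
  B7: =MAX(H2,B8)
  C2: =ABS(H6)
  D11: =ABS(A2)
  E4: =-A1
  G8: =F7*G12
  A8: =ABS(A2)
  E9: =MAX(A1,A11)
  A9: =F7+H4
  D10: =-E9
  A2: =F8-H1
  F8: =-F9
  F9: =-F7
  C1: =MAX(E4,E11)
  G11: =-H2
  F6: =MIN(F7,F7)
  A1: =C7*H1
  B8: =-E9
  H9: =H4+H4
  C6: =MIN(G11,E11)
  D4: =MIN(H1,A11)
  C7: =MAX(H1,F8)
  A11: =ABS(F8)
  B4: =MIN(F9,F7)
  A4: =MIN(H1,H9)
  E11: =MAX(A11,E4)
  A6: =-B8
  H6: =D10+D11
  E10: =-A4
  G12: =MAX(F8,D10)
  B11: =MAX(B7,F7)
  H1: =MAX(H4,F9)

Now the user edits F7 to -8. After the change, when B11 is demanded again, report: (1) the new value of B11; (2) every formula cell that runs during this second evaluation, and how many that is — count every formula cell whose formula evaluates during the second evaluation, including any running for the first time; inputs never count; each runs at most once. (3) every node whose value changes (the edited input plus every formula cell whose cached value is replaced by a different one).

Initial pass — values computed on the first demand:
  F9 = -(0) = 0
  F8 = -(0) = 0
  A11 = ABS(0) = 0
  H4 = MAX(0, 0) = 0
  H1 = MAX(0, 0) = 0
  C7 = MAX(0, 0) = 0
  A1 = 0 * 0 = 0
  E4 = -(0) = 0
  E9 = MAX(0, 0) = 0
  B8 = -(0) = 0
  D10 = -(0) = 0
  E11 = MAX(0, 0) = 0
  G12 = MAX(0, 0) = 0
  H2 = MAX(0, 0) = 0
  B7 = MAX(0, 0) = 0
  B11 = MAX(0, 0) = 0

Second demand — change propagation:
  F9: re-runs because F7 0->-8; new result 8.
  F8: re-runs because F9 0->8; new result -8.
  A11: re-runs because F8 0->-8; new result 8.
  H4: re-runs because F9 0->8; F7 0->-8; new result 8.
  H1: re-runs because H4 0->8; F9 0->8; new result 8.
  C7: re-runs because H1 0->8; F8 0->-8; new result 8.
  A1: re-runs because C7 0->8; H1 0->8; new result 64.
  E4: re-runs because A1 0->64; new result -64.
  E9: re-runs because A1 0->64; A11 0->8; new result 64.
  B8: re-runs because E9 0->64; new result -64.
  D10: re-runs because E9 0->64; new result -64.
  E11: re-runs because A11 0->8; E4 0->-64; new result 8.
  G12: re-runs because F8 0->-8; D10 0->-64; new result -8.
  H2: re-runs because G12 0->-8; E11 0->8; new result 8.
  B7: re-runs because H2 0->8; B8 0->-64; new result 8.
  B11: re-runs because B7 0->8; F7 0->-8; new result 8.

B11 now evaluates to 8.
Run set: A1, A11, B7, B8, B11, C7, D10, E4, E9, E11, F8, F9, G12, H1, H2, H4 (16 run).
Changed values: A1, A11, B7, B8, B11, C7, D10, E4, E9, E11, F7, F8, F9, G12, H1, H2, H4.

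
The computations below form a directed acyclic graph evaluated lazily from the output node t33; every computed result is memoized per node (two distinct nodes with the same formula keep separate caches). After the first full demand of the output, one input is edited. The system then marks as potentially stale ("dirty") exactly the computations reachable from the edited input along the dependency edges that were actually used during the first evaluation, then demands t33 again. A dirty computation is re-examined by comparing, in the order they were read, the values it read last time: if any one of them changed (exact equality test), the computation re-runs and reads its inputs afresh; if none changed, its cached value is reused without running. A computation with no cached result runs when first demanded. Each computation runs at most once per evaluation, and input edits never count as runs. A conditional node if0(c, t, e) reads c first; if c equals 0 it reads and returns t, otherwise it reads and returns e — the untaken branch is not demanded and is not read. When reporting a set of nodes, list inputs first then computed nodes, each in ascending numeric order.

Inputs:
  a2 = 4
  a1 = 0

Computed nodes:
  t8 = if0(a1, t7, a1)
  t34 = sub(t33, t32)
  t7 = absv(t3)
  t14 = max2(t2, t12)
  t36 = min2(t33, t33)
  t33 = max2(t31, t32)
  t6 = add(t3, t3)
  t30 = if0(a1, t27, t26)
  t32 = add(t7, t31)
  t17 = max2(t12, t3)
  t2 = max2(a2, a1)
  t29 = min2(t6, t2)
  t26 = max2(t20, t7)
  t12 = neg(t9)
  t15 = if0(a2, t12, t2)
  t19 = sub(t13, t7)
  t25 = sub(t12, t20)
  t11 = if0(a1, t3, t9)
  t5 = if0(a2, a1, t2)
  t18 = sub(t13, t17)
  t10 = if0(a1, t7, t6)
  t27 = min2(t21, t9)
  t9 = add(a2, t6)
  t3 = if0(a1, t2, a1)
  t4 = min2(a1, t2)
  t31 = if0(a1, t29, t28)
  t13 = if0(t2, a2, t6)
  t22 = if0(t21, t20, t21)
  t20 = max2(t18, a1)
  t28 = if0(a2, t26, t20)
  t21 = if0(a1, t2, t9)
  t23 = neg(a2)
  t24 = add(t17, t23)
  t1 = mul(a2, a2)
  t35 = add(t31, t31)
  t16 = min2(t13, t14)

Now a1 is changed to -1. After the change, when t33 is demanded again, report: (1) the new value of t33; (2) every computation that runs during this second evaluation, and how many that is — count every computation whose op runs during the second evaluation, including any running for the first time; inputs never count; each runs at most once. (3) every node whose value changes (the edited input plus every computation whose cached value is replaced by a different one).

Demanding t33 again yields 0.
14 computations run: t2, t3, t6, t7, t9, t12, t13, t17, t18, t20, t28, t31, t32, t33.
The nodes whose values change: a1, t3, t6, t7, t31, t32, t33.
Note the branch switch — demand abandons t29, which is never re-examined.

First demand of the output computes:
  t2 = max2(4, 0) = 4
  t3 = if0(a1=0 -> then branch t2) = 4
  t6 = add(4, 4) = 8
  t7 = absv(4) = 4
  t29 = min2(8, 4) = 4
  t31 = if0(a1=0 -> then branch t29) = 4
  t32 = add(4, 4) = 8
  t33 = max2(4, 8) = 8

After the edit, cleaning proceeds:
  t2: a read changed (a1 0->-1) — executes, giving 4 — identical to its old value.
  t3: a read changed (a1 0->-1) — executes, giving -1.
  t6: a read changed (t3 4->-1; t3 4->-1) — executes, giving -2.
  t7: a read changed (t3 4->-1) — executes, giving 1.
  t9: had never run; runs now, result 2.
  t12: had never run; runs now, result -2.
  t13: had never run; runs now, result -2.
  t17: had never run; runs now, result -1.
  t18: had never run; runs now, result -1.
  t20: had never run; runs now, result -1.
  t28: had never run; runs now, result -1.
  t29: stays stale; no demand reaches it after the flip.
  t31: a read changed (a1 0->-1) — executes, giving -1.
  t32: a read changed (t7 4->1; t31 4->-1) — executes, giving 0.
  t33: a read changed (t31 4->-1; t32 8->0) — executes, giving 0.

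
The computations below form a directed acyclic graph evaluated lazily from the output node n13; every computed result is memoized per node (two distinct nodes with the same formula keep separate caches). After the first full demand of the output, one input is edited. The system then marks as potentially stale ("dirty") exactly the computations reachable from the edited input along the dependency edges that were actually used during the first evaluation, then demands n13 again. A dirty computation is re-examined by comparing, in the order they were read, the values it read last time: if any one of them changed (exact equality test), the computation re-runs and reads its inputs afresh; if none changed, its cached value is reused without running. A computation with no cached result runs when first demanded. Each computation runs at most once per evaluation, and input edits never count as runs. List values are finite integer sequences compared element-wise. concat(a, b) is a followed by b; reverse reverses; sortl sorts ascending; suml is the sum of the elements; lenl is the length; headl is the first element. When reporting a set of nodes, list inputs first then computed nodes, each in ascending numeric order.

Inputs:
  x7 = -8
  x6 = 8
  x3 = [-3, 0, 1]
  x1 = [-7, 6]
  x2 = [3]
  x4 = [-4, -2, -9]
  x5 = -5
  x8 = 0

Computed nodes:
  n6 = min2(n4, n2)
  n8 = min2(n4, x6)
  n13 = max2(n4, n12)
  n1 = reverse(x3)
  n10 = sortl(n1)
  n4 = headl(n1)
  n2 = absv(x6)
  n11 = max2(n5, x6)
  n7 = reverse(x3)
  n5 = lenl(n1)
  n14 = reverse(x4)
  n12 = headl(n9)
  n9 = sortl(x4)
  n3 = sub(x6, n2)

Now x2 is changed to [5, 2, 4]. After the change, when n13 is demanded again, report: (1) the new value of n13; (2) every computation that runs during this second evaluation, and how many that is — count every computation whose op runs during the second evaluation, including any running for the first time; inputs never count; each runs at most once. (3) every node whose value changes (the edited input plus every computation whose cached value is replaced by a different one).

Demanding n13 again yields 1.
0 computations run: none.
The nodes whose values change: x2.
Note the shortcut — nothing in the graph depends on x2 at all, so no recomputation happens.

First demand of the output computes:
  n1 = reverse([-3, 0, 1]) = [1, 0, -3]
  n4 = headl([1, 0, -3]) = 1
  n9 = sortl([-4, -2, -9]) = [-9, -4, -2]
  n12 = headl([-9, -4, -2]) = -9
  n13 = max2(1, -9) = 1

After the edit, cleaning proceeds:
  no node depends on x2 at all; the second demand re-runs nothing.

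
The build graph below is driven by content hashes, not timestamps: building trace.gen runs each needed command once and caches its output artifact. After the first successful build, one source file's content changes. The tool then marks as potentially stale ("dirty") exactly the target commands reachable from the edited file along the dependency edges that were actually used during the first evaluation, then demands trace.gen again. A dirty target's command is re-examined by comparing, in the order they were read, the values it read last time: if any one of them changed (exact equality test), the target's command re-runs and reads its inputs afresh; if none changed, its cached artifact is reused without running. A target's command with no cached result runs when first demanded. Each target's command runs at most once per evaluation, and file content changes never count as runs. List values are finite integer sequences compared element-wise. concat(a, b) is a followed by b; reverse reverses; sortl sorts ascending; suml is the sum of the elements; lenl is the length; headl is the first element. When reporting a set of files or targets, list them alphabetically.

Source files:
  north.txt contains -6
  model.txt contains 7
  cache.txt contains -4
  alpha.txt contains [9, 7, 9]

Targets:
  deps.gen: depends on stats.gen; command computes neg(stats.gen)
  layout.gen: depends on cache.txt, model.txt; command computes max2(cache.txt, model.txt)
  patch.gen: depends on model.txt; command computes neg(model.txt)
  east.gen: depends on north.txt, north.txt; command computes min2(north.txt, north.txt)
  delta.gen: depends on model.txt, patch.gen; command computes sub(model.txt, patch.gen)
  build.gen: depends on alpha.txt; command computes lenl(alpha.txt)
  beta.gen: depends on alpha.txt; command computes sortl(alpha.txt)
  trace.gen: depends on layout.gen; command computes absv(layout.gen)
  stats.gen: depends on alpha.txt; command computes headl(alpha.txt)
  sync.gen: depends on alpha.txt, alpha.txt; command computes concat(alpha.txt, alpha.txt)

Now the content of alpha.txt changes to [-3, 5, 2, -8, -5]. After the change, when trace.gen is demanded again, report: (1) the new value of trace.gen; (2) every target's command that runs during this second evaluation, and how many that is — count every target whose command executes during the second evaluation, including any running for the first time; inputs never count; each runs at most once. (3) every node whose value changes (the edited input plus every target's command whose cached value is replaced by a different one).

trace.gen now evaluates to 7.
Run set: none (0 run).
Changed values: alpha.txt.
The important point: nothing the output needs ever reads alpha.txt, so the edit is invisible to it.

Initial pass — values computed on the first demand:
  layout.gen = max2(-4, 7) = 7
  trace.gen = absv(7) = 7

Second demand — change propagation:
  no demanded computation ever read alpha.txt, so the edit dirties nothing and nothing runs.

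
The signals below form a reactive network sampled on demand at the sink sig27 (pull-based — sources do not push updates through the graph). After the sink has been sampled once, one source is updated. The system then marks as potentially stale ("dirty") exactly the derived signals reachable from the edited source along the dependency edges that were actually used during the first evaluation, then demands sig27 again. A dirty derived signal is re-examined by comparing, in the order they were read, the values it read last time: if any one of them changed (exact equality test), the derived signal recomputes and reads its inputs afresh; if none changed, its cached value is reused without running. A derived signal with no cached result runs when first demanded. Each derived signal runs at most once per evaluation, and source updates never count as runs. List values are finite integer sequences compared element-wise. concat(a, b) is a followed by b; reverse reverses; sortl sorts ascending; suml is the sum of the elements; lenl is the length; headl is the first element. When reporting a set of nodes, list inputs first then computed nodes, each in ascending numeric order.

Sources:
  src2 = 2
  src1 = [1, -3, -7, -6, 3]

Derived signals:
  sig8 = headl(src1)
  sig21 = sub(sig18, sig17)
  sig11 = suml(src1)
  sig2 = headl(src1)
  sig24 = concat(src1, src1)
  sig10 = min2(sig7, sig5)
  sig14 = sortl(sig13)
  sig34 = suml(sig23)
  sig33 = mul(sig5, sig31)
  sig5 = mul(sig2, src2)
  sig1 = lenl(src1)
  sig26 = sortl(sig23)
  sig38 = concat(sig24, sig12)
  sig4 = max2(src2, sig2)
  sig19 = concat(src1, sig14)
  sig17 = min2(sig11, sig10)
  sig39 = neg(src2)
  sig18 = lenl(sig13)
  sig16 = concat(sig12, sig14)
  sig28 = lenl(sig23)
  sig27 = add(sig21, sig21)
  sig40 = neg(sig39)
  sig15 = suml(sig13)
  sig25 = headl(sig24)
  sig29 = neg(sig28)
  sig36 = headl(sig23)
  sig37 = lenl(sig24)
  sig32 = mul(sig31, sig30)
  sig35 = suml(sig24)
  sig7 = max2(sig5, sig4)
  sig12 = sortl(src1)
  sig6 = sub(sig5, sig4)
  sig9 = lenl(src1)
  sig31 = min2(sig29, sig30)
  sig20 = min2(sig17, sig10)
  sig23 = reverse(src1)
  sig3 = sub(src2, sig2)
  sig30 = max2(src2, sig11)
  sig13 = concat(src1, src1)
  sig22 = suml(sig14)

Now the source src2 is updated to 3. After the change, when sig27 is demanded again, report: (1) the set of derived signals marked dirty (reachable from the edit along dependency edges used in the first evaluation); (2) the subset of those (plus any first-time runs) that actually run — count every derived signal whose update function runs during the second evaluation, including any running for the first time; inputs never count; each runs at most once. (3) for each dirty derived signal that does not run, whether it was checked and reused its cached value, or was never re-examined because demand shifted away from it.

Dirty set: sig4, sig5, sig7, sig10, sig17, sig21, sig27.
Run set: sig4, sig5, sig7, sig10, sig17 (5 run).
Re-examined without running (cache reused): sig21, sig27.
The important point: sig17 recomputes to an identical value, and the output ends up unchanged.

Initial pass — values computed on the first demand:
  sig2 = headl([1, -3, -7, -6, 3]) = 1
  sig4 = max2(2, 1) = 2
  sig5 = mul(1, 2) = 2
  sig7 = max2(2, 2) = 2
  sig10 = min2(2, 2) = 2
  sig11 = suml([1, -3, -7, -6, 3]) = -12
  sig13 = concat([1, -3, -7, -6, 3], [1, -3, -7, -6, 3]) = [1, -3, -7, -6, 3, 1, -3, -7, -6, 3]
  sig17 = min2(-12, 2) = -12
  sig18 = lenl([1, -3, -7, -6, 3, 1, -3, -7, -6, 3]) = 10
  sig21 = sub(10, -12) = 22
  sig27 = add(22, 22) = 44

Second demand — change propagation:
  sig4: re-runs because src2 2->3; new result 3.
  sig5: re-runs because src2 2->3; new result 3.
  sig7: re-runs because sig5 2->3; sig4 2->3; new result 3.
  sig10: re-runs because sig7 2->3; sig5 2->3; new result 3.
  sig17: re-runs because sig10 2->3; new result -12 (unchanged).
  sig21: re-examined; everything it read last time is the same (sig18 unchanged, sig17 unchanged) — cache 22 kept, no run.
  sig27: re-examined; everything it read last time is the same (sig21 unchanged, sig21 unchanged) — cache 44 kept, no run.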